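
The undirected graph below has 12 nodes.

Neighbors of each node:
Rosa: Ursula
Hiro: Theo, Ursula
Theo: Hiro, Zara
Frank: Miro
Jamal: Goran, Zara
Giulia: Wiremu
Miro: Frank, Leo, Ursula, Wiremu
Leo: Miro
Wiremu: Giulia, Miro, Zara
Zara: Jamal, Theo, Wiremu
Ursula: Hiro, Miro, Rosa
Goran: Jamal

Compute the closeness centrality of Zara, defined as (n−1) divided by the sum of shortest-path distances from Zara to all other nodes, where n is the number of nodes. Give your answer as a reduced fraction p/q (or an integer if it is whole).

11/24

Distances from Zara: Frank:3, Giulia:2, Goran:2, Hiro:2, Jamal:1, Leo:3, Miro:2, Rosa:4, Theo:1, Ursula:3, Wiremu:1. Sum = 24.
n = 12, so closeness = 11/24.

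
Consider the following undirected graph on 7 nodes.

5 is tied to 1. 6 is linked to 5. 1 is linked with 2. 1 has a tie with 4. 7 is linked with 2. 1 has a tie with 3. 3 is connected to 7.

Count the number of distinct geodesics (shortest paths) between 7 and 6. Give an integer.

The shortest distance is 4. The length-4 paths are: 7–2–1–5–6; 7–3–1–5–6.
That gives 2 distinct shortest paths.

2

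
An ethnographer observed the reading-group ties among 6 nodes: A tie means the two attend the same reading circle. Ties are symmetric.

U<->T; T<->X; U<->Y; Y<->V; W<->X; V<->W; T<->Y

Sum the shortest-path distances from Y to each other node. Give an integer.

7

Distances from Y: T:1, U:1, V:1, W:2, X:2.
Sum = 1 + 1 + 1 + 2 + 2 = 7.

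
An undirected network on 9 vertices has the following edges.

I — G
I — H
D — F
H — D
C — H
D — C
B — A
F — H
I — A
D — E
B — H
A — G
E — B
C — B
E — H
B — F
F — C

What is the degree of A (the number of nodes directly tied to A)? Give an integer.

A is directly tied to B, G, and I. That is 3 neighbors, so the degree of A is 3.

3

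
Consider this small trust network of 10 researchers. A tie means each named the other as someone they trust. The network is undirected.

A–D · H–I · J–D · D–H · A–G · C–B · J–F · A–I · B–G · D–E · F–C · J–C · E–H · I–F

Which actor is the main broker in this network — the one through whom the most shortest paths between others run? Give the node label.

D

Unnormalized betweenness of each node: A:15/2, B:7/3, C:5, D:31/3, E:0, F:43/12, G:10/3, H:2, I:16/3, J:67/12.
D has the largest value, 31/3, making it the main broker — the node through which the most shortest paths run.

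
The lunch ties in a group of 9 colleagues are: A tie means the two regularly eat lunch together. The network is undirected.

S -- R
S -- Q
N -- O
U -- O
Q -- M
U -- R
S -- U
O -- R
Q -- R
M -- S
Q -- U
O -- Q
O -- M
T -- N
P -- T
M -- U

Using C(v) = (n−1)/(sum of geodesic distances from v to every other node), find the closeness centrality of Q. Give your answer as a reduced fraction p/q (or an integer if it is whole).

Distances from Q: M:1, N:2, O:1, P:4, R:1, S:1, T:3, U:1. Sum = 14.
n = 9, so closeness = 8/14 = 4/7.

4/7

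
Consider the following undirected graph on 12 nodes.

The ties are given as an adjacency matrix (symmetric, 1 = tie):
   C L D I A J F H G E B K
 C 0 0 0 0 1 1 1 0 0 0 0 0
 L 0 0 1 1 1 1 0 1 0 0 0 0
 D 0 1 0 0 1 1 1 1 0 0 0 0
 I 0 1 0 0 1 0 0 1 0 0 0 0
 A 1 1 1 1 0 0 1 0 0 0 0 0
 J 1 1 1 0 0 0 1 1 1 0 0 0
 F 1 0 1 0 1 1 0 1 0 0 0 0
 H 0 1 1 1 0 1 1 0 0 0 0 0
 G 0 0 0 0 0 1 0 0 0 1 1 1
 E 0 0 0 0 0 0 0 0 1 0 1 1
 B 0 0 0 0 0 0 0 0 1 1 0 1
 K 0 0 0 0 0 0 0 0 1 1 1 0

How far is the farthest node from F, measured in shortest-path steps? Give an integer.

3

Distances from F: A:1, B:3, C:1, D:1, E:3, G:2, H:1, I:2, J:1, K:3, L:2.
The largest is 3 (to E, B, and K), so the eccentricity of F is 3.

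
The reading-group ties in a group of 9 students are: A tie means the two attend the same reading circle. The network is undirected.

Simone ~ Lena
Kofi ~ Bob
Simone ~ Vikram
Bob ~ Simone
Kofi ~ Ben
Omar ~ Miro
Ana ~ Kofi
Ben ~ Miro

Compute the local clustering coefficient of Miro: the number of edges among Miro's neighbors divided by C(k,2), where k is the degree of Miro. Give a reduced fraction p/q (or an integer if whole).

Miro's neighbors: Ben and Omar (k = 2).
Possible neighbor pairs: C(2,2) = 1. Edges among them: none → e = 0.
Clustering(Miro) = 0/1.

0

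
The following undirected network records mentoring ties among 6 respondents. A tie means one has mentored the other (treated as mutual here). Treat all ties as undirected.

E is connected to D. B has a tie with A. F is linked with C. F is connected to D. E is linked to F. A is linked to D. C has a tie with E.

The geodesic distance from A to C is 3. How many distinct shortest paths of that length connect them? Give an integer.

The shortest distance is 3. The length-3 paths are: A–D–F–C; A–D–E–C.
That gives 2 distinct shortest paths.

2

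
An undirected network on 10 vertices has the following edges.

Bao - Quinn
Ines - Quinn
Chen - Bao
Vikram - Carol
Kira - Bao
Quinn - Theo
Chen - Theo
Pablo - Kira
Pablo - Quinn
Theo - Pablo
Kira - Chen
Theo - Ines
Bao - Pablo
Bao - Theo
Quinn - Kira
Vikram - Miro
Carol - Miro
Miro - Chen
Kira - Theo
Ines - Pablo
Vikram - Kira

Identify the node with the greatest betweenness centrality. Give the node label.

Unnormalized betweenness of each node: Bao:7/6, Carol:0, Chen:25/4, Ines:0, Kira:131/12, Miro:11/4, Pablo:5/4, Quinn:5/4, Theo:14/3, Vikram:23/4.
Kira has the largest value, 131/12, making it the main broker — the node through which the most shortest paths run.

Kira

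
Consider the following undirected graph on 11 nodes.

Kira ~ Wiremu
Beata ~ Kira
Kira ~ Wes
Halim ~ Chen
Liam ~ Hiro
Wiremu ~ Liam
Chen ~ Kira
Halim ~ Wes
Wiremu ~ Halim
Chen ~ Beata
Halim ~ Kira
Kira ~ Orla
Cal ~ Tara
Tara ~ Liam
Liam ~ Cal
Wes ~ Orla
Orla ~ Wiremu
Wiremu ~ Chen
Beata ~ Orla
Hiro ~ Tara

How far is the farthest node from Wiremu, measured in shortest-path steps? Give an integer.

Distances from Wiremu: Beata:2, Cal:2, Chen:1, Halim:1, Hiro:2, Kira:1, Liam:1, Orla:1, Tara:2, Wes:2.
The largest is 2 (to Wes, Beata, Tara, Hiro, and Cal), so the eccentricity of Wiremu is 2.

2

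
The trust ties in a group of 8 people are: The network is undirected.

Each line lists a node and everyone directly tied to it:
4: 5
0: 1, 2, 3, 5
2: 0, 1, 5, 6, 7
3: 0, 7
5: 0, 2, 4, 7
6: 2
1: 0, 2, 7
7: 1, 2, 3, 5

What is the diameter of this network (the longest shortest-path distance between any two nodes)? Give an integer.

Eccentricity of each node (its greatest distance to any other): 0:2, 1:3, 2:2, 3:3, 4:3, 5:2, 6:3, 7:2.
The maximum eccentricity is 3, realized for instance by the pair 6–4 via 6 – 2 – 5 – 4. So the diameter is 3.

3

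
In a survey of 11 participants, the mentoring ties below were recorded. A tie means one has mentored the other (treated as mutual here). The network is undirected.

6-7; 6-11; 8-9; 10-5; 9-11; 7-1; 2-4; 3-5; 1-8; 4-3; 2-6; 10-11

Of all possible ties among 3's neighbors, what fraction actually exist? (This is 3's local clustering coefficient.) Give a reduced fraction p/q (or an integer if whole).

3's neighbors: 4 and 5 (k = 2).
Possible neighbor pairs: C(2,2) = 1. Edges among them: none → e = 0.
Clustering(3) = 0/1.

0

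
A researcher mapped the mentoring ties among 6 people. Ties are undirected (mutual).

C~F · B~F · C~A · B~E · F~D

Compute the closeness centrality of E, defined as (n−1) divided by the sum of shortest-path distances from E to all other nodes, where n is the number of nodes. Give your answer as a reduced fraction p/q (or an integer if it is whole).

Distances from E: A:4, B:1, C:3, D:3, F:2. Sum = 13.
n = 6, so closeness = 5/13.

5/13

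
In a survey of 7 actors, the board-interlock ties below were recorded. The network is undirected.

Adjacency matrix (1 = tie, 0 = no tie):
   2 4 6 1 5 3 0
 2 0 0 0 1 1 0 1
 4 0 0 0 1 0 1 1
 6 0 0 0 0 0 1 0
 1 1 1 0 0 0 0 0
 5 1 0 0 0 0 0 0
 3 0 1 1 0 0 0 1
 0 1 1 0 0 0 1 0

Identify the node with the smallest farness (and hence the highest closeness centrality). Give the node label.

0

Farness (sum of distances to all others) for each node — 0:9, 1:11, 2:10, 3:10, 4:10, 5:15, 6:15.
The smallest farness is 9, for 0, so 0 has the highest closeness.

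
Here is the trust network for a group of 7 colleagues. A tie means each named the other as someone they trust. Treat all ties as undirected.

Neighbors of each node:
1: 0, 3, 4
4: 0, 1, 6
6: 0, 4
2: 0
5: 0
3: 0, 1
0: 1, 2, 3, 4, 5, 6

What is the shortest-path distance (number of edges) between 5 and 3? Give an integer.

One shortest route is 5 – 0 – 3, which uses 2 edges, and 5 and 3 are not directly tied, so nothing shorter exists. So d(5,3) = 2.

2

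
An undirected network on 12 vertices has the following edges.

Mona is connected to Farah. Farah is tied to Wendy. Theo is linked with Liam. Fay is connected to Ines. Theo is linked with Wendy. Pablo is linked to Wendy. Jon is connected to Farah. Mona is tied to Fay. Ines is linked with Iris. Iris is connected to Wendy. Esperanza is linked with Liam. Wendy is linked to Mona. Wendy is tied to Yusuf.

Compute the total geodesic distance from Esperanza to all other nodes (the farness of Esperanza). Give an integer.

41

Distances from Esperanza: Farah:4, Fay:5, Ines:5, Iris:4, Jon:5, Liam:1, Mona:4, Pablo:4, Theo:2, Wendy:3, Yusuf:4.
Sum = 4 + 5 + 5 + 4 + 5 + 1 + 4 + 4 + 2 + 3 + 4 = 41.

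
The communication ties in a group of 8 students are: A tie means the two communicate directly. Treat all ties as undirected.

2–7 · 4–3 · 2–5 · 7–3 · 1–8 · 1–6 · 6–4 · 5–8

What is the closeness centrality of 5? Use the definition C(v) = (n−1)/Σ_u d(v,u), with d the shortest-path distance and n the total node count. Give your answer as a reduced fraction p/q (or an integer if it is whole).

Distances from 5: 1:2, 2:1, 3:3, 4:4, 6:3, 7:2, 8:1. Sum = 16.
n = 8, so closeness = 7/16.

7/16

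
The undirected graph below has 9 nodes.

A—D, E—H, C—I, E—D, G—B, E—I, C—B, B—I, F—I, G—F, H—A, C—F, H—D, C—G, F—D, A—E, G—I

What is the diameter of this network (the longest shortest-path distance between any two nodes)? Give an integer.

3

Eccentricity of each node (its greatest distance to any other): A:3, B:3, C:3, D:3, E:2, F:2, G:3, H:3, I:2.
The maximum eccentricity is 3, realized for instance by the pair C–A via C – F – D – A. So the diameter is 3.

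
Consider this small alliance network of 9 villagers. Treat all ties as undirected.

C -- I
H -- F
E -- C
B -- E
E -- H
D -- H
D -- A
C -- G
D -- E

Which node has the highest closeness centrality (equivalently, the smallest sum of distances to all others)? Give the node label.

E

Farness (sum of distances to all others) for each node — A:22, B:19, C:15, D:15, E:12, F:22, G:22, H:15, I:22.
The smallest farness is 12, for E, so E has the highest closeness.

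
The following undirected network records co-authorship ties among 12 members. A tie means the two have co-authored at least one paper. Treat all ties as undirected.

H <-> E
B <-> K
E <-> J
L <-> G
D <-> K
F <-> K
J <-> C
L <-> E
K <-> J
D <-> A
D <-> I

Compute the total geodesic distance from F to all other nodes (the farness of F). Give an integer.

Distances from F: A:3, B:2, C:3, D:2, E:3, G:5, H:4, I:3, J:2, K:1, L:4.
Sum = 3 + 2 + 3 + 2 + 3 + 5 + 4 + 3 + 2 + 1 + 4 = 32.

32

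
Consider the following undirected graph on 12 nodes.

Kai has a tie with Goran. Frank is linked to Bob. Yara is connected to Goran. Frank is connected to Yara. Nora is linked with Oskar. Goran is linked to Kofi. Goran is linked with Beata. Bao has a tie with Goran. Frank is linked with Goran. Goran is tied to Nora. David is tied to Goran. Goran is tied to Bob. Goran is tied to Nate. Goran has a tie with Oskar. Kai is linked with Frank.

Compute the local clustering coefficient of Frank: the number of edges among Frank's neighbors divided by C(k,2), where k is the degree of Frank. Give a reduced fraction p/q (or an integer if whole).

Frank's neighbors: Bob, Goran, Kai, and Yara (k = 4).
Possible neighbor pairs: C(4,2) = 6. Edges among them: Bob–Goran, Goran–Kai, Goran–Yara → e = 3.
Clustering(Frank) = 3/6 = 1/2.

1/2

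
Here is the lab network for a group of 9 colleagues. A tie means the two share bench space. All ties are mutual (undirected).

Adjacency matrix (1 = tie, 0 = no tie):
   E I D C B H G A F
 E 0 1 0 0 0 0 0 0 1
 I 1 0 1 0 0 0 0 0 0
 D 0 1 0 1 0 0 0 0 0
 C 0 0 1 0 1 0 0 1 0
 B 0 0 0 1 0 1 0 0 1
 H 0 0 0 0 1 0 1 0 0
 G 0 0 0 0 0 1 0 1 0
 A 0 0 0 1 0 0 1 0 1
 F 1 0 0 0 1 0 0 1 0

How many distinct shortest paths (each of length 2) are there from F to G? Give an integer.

1

The shortest distance is 2, and the only length-2 path is F–A–G. So there is exactly 1 shortest path.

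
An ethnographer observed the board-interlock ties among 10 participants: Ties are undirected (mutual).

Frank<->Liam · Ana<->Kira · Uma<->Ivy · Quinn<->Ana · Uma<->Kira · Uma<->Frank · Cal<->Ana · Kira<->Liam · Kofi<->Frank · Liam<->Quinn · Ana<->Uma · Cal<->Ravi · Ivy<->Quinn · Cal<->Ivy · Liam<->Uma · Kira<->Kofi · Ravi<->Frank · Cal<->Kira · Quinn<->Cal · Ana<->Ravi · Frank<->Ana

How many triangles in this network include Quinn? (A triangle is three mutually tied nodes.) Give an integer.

Quinn's neighbors: Ana, Cal, Ivy, and Liam.
Neighbor pairs that are themselves tied: Quinn–Ana–Cal; Quinn–Cal–Ivy. Each forms one triangle with Quinn, for 2 in total.

2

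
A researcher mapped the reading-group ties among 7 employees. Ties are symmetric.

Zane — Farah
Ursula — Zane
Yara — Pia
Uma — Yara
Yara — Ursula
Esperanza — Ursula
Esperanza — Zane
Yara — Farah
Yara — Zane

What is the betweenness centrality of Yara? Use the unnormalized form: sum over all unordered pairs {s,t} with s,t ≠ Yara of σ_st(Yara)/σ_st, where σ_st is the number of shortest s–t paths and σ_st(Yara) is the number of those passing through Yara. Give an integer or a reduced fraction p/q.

Pairs whose geodesics pass through Yara — Uma–Ursula: 1; Uma–Zane: 1; Uma–Farah: 1; Uma–Pia: 1; Uma–Esperanza: 2/2; Ursula–Farah: 1/2; Ursula–Pia: 1; Zane–Pia: 1; Farah–Pia: 1; Pia–Esperanza: 2/2.
All other pairs contribute 0.
Summing the contributions gives betweenness(Yara) = 19/2.

19/2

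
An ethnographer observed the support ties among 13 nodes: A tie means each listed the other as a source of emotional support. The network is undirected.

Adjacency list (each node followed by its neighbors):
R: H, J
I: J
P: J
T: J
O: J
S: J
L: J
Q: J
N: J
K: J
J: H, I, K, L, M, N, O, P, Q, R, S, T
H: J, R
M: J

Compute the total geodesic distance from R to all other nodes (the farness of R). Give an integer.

22

Distances from R: H:1, I:2, J:1, K:2, L:2, M:2, N:2, O:2, P:2, Q:2, S:2, T:2.
Sum = 1 + 2 + 1 + 2 + 2 + 2 + 2 + 2 + 2 + 2 + 2 + 2 = 22.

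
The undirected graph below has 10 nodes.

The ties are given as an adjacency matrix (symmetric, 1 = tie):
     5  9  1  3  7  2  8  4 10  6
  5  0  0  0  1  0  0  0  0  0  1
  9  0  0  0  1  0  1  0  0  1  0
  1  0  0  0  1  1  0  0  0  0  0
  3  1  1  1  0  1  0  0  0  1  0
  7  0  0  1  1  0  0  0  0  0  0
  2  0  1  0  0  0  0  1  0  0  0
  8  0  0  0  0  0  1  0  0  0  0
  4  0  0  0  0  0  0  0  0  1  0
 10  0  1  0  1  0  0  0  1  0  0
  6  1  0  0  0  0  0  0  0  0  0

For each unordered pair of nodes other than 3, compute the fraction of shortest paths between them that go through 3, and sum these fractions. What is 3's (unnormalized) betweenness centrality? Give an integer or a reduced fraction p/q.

Pairs whose geodesics pass through 3 — 5–9: 1; 5–1: 1; 5–7: 1; 5–2: 1; 5–8: 1; 5–4: 1; 5–10: 1; 9–1: 1; 9–7: 1; 9–6: 1; 1–2: 1; 1–8: 1; 1–4: 1; 1–10: 1 … (+10 more pairs).
All other pairs contribute 0.
Summing the contributions gives betweenness(3) = 24.

24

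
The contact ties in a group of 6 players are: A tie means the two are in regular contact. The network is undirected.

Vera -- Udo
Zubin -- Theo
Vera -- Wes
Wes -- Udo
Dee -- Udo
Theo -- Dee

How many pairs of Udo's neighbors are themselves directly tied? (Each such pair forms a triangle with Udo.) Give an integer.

1

Udo's neighbors: Dee, Vera, and Wes.
Neighbor pairs that are themselves tied: Udo–Vera–Wes. Each forms one triangle with Udo, for 1 in total.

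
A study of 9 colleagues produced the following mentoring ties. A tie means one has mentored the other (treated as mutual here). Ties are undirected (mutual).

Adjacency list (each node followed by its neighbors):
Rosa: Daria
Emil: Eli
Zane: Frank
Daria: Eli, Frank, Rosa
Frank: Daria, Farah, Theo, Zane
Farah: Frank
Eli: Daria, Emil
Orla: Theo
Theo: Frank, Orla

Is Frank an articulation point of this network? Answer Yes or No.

Removing Frank leaves {Daria, Eli, Emil, and Rosa} with no path to {Farah}, so the network splits into 4 components. Frank is a cut vertex.

Yes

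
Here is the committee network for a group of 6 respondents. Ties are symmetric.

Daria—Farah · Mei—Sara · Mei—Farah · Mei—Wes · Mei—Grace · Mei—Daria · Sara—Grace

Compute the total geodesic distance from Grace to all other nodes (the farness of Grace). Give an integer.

8

Distances from Grace: Daria:2, Farah:2, Mei:1, Sara:1, Wes:2.
Sum = 2 + 2 + 1 + 1 + 2 = 8.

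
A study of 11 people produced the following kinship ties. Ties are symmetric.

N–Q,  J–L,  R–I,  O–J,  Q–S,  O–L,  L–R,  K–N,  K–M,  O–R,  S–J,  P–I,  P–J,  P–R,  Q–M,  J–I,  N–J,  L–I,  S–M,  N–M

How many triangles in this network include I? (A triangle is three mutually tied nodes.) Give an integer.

4

I's neighbors: J, L, P, and R.
Neighbor pairs that are themselves tied: I–J–L; I–J–P; I–L–R; I–P–R. Each forms one triangle with I, for 4 in total.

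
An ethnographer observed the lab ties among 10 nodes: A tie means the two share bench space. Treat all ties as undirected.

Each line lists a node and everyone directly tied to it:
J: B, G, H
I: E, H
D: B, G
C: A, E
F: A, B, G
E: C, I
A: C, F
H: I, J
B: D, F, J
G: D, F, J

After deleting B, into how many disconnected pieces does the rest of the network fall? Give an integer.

B's neighbors (D, F, and J) remain reachable from one another through other ties, so the rest of the network stays in one piece.

1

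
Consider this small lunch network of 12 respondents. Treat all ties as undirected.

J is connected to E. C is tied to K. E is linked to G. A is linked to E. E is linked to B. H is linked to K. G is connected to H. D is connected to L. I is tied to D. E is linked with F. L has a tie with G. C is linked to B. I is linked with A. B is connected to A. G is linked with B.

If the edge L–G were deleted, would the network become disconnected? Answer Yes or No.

Even without that edge, L still reaches G via L – D – I – A – B – G, so the network stays connected. Not a bridge.

No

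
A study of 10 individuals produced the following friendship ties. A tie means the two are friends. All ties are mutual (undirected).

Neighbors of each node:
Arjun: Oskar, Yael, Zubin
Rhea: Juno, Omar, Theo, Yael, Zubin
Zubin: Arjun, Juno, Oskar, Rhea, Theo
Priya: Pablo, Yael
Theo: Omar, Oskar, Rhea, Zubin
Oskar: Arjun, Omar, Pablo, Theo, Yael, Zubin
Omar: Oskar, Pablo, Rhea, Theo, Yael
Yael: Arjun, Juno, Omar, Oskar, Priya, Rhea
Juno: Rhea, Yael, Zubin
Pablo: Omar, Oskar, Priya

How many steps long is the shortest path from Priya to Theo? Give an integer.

3

One shortest route is Priya – Pablo – Omar – Theo, which uses 3 edges, and at distance 2 from Priya we only reach {Arjun, Juno, Omar, Oskar, Rhea}, which does not include Theo. So d(Priya,Theo) = 3.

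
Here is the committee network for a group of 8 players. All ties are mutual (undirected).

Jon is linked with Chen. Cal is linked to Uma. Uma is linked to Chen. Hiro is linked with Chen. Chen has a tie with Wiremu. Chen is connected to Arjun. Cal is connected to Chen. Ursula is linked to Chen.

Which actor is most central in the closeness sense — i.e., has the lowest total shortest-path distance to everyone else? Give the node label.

Chen

Farness (sum of distances to all others) for each node — Arjun:13, Cal:12, Chen:7, Hiro:13, Jon:13, Uma:12, Ursula:13, Wiremu:13.
The smallest farness is 7, for Chen, so Chen has the highest closeness.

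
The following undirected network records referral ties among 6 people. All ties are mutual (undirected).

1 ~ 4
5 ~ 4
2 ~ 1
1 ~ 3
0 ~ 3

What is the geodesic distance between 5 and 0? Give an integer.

One shortest route is 5 – 4 – 1 – 3 – 0, which uses 4 edges, and at distance 3 from 5 we only reach {2, 3}, which does not include 0. So d(5,0) = 4.

4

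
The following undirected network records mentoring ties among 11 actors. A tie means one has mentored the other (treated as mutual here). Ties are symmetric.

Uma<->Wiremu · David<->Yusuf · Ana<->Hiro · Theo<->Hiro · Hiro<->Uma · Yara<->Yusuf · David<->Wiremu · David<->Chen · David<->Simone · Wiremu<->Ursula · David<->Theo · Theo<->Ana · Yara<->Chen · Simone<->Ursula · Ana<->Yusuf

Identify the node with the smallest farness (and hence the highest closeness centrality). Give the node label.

David

Farness (sum of distances to all others) for each node — Ana:22, Chen:22, David:15, Hiro:21, Simone:22, Theo:19, Uma:23, Ursula:26, Wiremu:19, Yara:26, Yusuf:19.
The smallest farness is 15, for David, so David has the highest closeness.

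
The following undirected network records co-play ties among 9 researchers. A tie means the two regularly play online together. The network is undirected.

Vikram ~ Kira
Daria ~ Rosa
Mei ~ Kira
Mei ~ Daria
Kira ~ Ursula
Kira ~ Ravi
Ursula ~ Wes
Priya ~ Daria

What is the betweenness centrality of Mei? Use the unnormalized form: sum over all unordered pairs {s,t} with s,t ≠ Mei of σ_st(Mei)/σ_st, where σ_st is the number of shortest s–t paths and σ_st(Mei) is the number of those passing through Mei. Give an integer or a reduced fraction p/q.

15

Pairs whose geodesics pass through Mei — Vikram–Daria: 1; Vikram–Priya: 1; Vikram–Rosa: 1; Ursula–Daria: 1; Ursula–Priya: 1; Ursula–Rosa: 1; Daria–Wes: 1; Daria–Kira: 1; Daria–Ravi: 1; Wes–Priya: 1; Wes–Rosa: 1; Priya–Kira: 1; Priya–Ravi: 1; Kira–Rosa: 1 … (+1 more pairs).
All other pairs contribute 0.
Summing the contributions gives betweenness(Mei) = 15.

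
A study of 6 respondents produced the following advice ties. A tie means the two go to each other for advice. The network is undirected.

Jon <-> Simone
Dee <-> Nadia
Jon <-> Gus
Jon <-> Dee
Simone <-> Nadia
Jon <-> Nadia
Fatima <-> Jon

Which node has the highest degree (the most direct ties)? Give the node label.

Degrees — Dee:2, Fatima:1, Gus:1, Jon:5, Nadia:3, Simone:2.
The maximum is 5, attained only by Jon.

Jon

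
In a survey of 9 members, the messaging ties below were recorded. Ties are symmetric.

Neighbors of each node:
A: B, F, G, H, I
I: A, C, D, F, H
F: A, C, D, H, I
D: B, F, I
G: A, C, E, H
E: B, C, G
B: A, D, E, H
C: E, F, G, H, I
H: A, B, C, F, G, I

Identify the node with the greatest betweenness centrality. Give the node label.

Unnormalized betweenness of each node: A:2, B:17/6, C:29/9, D:2/3, E:17/18, F:7/4, G:13/12, H:11/4, I:7/4.
C has the largest value, 29/9, making it the main broker — the node through which the most shortest paths run.

C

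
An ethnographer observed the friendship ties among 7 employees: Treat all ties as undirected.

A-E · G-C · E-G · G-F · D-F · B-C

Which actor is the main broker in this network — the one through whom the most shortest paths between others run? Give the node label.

G

Unnormalized betweenness of each node: A:0, B:0, C:5, D:0, E:5, F:5, G:12.
G has the largest value, 12, making it the main broker — the node through which the most shortest paths run.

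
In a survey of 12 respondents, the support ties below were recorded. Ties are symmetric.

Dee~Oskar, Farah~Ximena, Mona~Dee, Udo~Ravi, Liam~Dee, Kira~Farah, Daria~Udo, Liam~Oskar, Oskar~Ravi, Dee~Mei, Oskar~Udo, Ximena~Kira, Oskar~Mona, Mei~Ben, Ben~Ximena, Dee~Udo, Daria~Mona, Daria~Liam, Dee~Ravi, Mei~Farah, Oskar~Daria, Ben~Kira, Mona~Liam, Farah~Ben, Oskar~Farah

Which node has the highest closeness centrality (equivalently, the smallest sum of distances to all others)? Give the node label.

Farness (sum of distances to all others) for each node — Ben:23, Daria:22, Dee:18, Farah:17, Kira:25, Liam:21, Mei:20, Mona:21, Oskar:15, Ravi:22, Udo:21, Ximena:25.
The smallest farness is 15, for Oskar, so Oskar has the highest closeness.

Oskar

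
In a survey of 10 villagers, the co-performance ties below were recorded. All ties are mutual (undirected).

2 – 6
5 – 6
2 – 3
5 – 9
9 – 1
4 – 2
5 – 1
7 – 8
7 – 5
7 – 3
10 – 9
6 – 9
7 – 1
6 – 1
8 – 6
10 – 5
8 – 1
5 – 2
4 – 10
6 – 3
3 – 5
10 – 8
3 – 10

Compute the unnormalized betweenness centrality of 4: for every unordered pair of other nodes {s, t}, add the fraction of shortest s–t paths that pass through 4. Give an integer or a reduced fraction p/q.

1/3

Pairs whose geodesics pass through 4 — 2–10: 1/3.
All other pairs contribute 0.
Summing the contributions gives betweenness(4) = 1/3.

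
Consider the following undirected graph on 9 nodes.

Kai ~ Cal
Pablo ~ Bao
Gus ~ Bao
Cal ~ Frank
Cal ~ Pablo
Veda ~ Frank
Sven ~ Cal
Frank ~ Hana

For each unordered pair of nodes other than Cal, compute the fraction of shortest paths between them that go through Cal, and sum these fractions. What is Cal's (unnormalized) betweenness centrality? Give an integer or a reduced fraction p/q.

22

Pairs whose geodesics pass through Cal — Pablo–Veda: 1; Pablo–Kai: 1; Pablo–Frank: 1; Pablo–Hana: 1; Pablo–Sven: 1; Veda–Kai: 1; Veda–Gus: 1; Veda–Sven: 1; Veda–Bao: 1; Kai–Frank: 1; Kai–Gus: 1; Kai–Hana: 1; Kai–Sven: 1; Kai–Bao: 1 … (+8 more pairs).
All other pairs contribute 0.
Summing the contributions gives betweenness(Cal) = 22.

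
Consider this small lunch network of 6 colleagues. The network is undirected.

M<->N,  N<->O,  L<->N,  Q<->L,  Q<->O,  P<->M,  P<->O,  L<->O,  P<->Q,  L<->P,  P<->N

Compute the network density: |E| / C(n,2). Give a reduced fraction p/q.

11/15

There are 11 edges and 6 nodes, so the maximum possible is C(6,2) = 15.
Density = 11/15.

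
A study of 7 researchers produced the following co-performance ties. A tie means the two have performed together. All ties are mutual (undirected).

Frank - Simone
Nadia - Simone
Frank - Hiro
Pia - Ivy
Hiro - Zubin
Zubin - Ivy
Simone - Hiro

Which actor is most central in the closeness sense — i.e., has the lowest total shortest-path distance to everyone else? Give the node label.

Farness (sum of distances to all others) for each node — Frank:13, Hiro:10, Ivy:14, Nadia:17, Pia:19, Simone:12, Zubin:11.
The smallest farness is 10, for Hiro, so Hiro has the highest closeness.

Hiro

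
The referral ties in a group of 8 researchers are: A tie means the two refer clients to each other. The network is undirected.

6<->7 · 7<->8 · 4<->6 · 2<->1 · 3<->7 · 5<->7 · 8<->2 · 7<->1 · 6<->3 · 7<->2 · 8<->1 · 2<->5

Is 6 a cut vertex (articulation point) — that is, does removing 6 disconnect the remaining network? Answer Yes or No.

Yes

Removing 6 leaves {1, 2, 3, 5, 7, and 8} with no path to {4}, so the network splits into 2 components. 6 is a cut vertex.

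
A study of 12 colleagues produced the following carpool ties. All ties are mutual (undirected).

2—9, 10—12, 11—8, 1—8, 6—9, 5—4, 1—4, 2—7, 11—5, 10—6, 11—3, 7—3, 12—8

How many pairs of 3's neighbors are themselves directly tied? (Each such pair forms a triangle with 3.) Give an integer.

0

3's neighbors are 7 and 11, but none of them are tied to each other, so no triangle contains 3.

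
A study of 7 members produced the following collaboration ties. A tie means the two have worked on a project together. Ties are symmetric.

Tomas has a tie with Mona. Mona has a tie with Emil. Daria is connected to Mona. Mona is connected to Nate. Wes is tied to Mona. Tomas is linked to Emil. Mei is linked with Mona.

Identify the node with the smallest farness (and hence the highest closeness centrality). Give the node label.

Mona

Farness (sum of distances to all others) for each node — Daria:11, Emil:10, Mei:11, Mona:6, Nate:11, Tomas:10, Wes:11.
The smallest farness is 6, for Mona, so Mona has the highest closeness.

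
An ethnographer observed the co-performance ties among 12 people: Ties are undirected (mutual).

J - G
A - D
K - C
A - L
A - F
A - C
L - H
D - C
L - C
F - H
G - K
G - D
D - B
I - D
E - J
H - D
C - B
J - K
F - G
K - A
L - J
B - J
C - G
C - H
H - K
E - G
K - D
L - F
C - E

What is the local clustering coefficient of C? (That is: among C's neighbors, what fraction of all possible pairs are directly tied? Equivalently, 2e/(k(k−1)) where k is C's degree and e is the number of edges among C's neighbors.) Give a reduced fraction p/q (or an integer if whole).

11/28

C's neighbors: A, B, D, E, G, H, K, and L (k = 8).
Possible neighbor pairs: C(8,2) = 28. Edges among them: A–D, A–K, A–L, B–D, D–G, D–H, D–K, E–G, G–K, H–K, H–L → e = 11.
Clustering(C) = 11/28.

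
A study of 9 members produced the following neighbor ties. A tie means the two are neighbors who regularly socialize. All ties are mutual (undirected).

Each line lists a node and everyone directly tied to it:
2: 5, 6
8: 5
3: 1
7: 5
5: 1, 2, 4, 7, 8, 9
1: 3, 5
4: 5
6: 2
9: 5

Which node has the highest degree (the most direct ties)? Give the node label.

Degrees — 1:2, 2:2, 3:1, 4:1, 5:6, 6:1, 7:1, 8:1, 9:1.
The maximum is 6, attained only by 5.

5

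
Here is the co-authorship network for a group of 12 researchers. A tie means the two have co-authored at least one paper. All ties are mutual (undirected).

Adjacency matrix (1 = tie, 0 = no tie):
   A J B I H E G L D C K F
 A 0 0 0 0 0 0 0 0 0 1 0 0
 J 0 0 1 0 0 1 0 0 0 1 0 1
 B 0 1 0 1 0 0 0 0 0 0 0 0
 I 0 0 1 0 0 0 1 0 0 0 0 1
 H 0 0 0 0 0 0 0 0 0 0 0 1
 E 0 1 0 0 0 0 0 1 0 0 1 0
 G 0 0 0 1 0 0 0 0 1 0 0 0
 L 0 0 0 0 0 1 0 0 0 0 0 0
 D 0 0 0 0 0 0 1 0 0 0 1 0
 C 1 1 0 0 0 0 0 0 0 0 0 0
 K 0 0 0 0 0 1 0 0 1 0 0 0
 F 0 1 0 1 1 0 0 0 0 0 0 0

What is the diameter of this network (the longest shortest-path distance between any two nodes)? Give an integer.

Eccentricity of each node (its greatest distance to any other): A:5, B:3, C:4, D:5, E:3, F:3, G:5, H:4, I:4, J:3, K:4, L:4.
The maximum eccentricity is 5, realized for instance by the pair A–G via A – C – J – B – I – G. So the diameter is 5.

5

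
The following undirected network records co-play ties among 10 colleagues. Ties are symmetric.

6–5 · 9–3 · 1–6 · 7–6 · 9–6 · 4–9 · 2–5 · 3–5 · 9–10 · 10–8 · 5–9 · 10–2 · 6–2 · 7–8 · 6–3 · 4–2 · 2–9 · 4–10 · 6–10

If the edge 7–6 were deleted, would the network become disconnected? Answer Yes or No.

Even without that edge, 7 still reaches 6 via 7 – 8 – 10 – 6, so the network stays connected. Not a bridge.

No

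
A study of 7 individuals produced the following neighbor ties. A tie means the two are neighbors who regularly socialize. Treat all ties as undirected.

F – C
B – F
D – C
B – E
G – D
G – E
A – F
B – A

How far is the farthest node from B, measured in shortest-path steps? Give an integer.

3

Distances from B: A:1, C:2, D:3, E:1, F:1, G:2.
The largest is 3 (to D), so the eccentricity of B is 3.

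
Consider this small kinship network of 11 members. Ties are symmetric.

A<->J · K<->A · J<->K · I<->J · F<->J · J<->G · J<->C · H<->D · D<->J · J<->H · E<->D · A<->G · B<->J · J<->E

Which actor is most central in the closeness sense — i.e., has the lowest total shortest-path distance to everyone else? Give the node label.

Farness (sum of distances to all others) for each node — A:17, B:19, C:19, D:17, E:18, F:19, G:18, H:18, I:19, J:10, K:18.
The smallest farness is 10, for J, so J has the highest closeness.

J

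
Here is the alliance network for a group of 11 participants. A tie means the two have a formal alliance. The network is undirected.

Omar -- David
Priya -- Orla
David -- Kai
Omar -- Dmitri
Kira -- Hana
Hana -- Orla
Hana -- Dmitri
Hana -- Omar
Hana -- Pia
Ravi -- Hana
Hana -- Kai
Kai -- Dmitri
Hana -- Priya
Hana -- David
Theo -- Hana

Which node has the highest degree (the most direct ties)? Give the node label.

Hana

Degrees — David:3, Dmitri:3, Hana:10, Kai:3, Kira:1, Omar:3, Orla:2, Pia:1, Priya:2, Ravi:1, Theo:1.
The maximum is 10, attained only by Hana.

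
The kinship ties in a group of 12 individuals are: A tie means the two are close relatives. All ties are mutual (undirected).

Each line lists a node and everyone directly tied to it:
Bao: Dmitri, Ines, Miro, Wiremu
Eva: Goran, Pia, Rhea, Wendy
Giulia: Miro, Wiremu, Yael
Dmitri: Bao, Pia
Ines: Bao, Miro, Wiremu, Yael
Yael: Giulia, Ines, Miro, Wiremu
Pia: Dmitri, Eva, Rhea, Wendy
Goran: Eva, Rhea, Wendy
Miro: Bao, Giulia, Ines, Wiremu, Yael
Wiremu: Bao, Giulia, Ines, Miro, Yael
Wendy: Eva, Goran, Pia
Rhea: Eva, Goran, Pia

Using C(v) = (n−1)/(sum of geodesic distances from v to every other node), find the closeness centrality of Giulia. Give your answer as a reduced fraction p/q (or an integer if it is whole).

Distances from Giulia: Bao:2, Dmitri:3, Eva:5, Goran:6, Ines:2, Miro:1, Pia:4, Rhea:5, Wendy:5, Wiremu:1, Yael:1. Sum = 35.
n = 12, so closeness = 11/35.

11/35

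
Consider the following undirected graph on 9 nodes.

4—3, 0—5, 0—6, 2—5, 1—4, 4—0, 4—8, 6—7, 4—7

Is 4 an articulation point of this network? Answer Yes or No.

Yes

Removing 4 leaves {8} with no path to {0, 2, 5, 6, and 7}, so the network splits into 4 components. 4 is a cut vertex.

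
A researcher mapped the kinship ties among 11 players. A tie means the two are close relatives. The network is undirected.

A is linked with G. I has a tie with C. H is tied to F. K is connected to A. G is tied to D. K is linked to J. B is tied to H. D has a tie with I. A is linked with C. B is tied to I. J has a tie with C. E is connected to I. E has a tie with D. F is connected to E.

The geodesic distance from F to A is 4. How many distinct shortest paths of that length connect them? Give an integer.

2

The shortest distance is 4. The length-4 paths are: F–E–I–C–A; F–E–D–G–A.
That gives 2 distinct shortest paths.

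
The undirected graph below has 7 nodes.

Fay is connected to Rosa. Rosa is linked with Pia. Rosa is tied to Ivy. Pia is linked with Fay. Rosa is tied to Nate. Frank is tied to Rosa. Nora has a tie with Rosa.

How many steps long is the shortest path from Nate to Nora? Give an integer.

2

One shortest route is Nate – Rosa – Nora, which uses 2 edges, and Nate and Nora are not directly tied, so nothing shorter exists. So d(Nate,Nora) = 2.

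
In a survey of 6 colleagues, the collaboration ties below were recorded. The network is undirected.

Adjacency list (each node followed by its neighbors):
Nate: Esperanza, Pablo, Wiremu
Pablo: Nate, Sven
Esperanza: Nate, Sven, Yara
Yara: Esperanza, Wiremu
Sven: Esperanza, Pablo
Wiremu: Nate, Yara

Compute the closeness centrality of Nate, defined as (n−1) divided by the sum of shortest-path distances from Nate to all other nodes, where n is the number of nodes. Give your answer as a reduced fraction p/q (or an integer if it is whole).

Distances from Nate: Esperanza:1, Pablo:1, Sven:2, Wiremu:1, Yara:2. Sum = 7.
n = 6, so closeness = 5/7.

5/7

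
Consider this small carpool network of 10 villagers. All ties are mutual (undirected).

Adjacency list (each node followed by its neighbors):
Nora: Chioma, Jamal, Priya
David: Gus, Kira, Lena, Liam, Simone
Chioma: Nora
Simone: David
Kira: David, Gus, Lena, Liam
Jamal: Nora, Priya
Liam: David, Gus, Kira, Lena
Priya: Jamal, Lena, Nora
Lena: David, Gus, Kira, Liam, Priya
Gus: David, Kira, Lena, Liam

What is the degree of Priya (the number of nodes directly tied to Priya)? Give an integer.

Priya is directly tied to Jamal, Lena, and Nora. That is 3 neighbors, so the degree of Priya is 3.

3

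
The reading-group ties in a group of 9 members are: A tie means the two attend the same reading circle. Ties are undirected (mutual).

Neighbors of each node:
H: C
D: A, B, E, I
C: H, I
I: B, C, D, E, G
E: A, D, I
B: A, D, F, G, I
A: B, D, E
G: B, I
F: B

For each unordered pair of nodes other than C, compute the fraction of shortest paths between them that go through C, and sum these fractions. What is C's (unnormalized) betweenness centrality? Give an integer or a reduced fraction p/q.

Pairs whose geodesics pass through C — I–H: 1; E–H: 1; H–B: 1; H–A: 3/3; H–F: 1; H–D: 1; H–G: 1.
All other pairs contribute 0.
Summing the contributions gives betweenness(C) = 7.

7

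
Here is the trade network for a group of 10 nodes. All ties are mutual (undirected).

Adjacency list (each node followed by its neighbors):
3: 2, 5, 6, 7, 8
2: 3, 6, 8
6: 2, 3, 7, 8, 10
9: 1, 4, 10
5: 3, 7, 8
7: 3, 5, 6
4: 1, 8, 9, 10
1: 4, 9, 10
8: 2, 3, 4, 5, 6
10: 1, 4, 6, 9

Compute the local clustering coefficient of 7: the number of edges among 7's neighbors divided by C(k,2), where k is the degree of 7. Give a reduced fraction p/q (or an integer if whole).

2/3

7's neighbors: 3, 5, and 6 (k = 3).
Possible neighbor pairs: C(3,2) = 3. Edges among them: 3–5, 3–6 → e = 2.
Clustering(7) = 2/3.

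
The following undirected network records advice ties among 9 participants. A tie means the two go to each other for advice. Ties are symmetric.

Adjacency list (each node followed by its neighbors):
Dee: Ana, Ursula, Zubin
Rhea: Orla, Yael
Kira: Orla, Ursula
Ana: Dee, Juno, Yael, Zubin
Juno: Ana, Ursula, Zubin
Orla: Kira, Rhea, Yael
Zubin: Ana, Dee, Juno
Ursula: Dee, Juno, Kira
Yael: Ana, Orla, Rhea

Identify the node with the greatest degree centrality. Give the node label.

Degrees — Ana:4, Dee:3, Juno:3, Kira:2, Orla:3, Rhea:2, Ursula:3, Yael:3, Zubin:3.
The maximum is 4, attained only by Ana.

Ana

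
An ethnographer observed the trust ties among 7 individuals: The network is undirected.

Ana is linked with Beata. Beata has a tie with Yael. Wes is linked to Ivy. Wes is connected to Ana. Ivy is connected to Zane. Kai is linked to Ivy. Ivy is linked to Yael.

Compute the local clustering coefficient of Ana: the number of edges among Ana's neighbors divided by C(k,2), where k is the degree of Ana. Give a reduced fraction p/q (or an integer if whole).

0

Ana's neighbors: Beata and Wes (k = 2).
Possible neighbor pairs: C(2,2) = 1. Edges among them: none → e = 0.
Clustering(Ana) = 0/1.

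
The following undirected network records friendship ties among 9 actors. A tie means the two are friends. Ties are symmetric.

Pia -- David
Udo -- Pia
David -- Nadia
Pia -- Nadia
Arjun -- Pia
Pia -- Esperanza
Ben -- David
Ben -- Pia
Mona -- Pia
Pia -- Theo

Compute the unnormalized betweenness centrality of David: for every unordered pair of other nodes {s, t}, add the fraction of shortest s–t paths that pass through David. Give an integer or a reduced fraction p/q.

Pairs whose geodesics pass through David — Ben–Nadia: 1/2.
All other pairs contribute 0.
Summing the contributions gives betweenness(David) = 1/2.

1/2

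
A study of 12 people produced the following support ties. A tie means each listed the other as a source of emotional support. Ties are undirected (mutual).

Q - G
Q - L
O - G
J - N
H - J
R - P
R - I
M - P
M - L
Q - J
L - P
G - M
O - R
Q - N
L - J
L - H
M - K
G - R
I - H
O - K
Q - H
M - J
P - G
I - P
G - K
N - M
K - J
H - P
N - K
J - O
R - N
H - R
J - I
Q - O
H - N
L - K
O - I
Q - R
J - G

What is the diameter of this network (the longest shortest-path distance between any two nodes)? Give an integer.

2

Eccentricity of each node (its greatest distance to any other): G:2, H:2, I:2, J:2, K:2, L:2, M:2, N:2, O:2, P:2, Q:2, R:2.
The maximum eccentricity is 2, realized for instance by the pair N–P via N – R – P. So the diameter is 2.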